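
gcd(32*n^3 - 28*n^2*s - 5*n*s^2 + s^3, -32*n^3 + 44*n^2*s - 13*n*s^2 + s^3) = 8*n^2 - 9*n*s + s^2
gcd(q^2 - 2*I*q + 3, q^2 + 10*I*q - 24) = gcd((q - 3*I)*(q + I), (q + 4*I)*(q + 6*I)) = 1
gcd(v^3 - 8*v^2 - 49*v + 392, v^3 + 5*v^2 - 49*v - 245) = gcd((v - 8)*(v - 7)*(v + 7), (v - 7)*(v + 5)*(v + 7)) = v^2 - 49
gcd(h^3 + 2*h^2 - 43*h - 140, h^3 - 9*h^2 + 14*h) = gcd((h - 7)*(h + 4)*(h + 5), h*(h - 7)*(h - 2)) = h - 7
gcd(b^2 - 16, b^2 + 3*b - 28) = b - 4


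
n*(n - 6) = n^2 - 6*n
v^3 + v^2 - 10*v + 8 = (v - 2)*(v - 1)*(v + 4)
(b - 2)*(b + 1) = b^2 - b - 2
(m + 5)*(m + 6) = m^2 + 11*m + 30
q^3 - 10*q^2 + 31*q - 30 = (q - 5)*(q - 3)*(q - 2)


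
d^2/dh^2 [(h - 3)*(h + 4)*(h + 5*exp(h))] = 5*h^2*exp(h) + 25*h*exp(h) + 6*h - 40*exp(h) + 2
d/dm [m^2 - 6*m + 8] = 2*m - 6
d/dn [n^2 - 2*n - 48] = 2*n - 2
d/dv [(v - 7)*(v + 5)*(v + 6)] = 3*v^2 + 8*v - 47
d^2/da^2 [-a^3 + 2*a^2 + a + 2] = 4 - 6*a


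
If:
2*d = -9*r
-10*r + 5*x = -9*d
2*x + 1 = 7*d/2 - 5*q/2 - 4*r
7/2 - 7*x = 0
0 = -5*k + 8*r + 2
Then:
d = -45/202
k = 242/505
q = -1203/1010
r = 5/101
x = 1/2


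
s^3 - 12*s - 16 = (s - 4)*(s + 2)^2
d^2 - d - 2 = (d - 2)*(d + 1)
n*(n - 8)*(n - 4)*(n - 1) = n^4 - 13*n^3 + 44*n^2 - 32*n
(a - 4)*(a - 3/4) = a^2 - 19*a/4 + 3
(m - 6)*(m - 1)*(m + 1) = m^3 - 6*m^2 - m + 6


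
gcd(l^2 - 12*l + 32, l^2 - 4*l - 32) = l - 8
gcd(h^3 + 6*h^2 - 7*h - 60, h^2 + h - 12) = h^2 + h - 12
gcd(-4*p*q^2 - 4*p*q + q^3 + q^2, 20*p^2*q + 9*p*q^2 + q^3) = q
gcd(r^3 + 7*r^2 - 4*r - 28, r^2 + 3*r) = 1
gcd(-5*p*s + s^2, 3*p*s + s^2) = s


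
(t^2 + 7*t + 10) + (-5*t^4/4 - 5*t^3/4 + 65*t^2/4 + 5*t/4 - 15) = -5*t^4/4 - 5*t^3/4 + 69*t^2/4 + 33*t/4 - 5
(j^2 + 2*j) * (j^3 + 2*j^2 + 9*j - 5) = j^5 + 4*j^4 + 13*j^3 + 13*j^2 - 10*j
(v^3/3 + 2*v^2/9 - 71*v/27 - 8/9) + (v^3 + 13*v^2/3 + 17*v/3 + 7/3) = 4*v^3/3 + 41*v^2/9 + 82*v/27 + 13/9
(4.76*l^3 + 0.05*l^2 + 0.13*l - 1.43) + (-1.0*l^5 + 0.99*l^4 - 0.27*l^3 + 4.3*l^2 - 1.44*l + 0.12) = -1.0*l^5 + 0.99*l^4 + 4.49*l^3 + 4.35*l^2 - 1.31*l - 1.31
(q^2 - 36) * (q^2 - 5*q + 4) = q^4 - 5*q^3 - 32*q^2 + 180*q - 144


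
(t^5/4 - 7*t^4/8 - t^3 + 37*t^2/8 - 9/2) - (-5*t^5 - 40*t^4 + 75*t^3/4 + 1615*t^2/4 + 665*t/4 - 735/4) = 21*t^5/4 + 313*t^4/8 - 79*t^3/4 - 3193*t^2/8 - 665*t/4 + 717/4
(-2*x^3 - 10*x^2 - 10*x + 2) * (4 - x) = 2*x^4 + 2*x^3 - 30*x^2 - 42*x + 8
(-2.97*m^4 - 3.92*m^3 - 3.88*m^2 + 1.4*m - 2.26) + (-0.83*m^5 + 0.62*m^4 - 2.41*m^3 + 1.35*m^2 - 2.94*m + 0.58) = -0.83*m^5 - 2.35*m^4 - 6.33*m^3 - 2.53*m^2 - 1.54*m - 1.68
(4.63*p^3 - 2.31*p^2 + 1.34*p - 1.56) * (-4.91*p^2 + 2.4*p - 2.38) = -22.7333*p^5 + 22.4541*p^4 - 23.1428*p^3 + 16.3734*p^2 - 6.9332*p + 3.7128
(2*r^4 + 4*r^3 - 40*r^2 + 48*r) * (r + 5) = 2*r^5 + 14*r^4 - 20*r^3 - 152*r^2 + 240*r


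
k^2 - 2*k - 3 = (k - 3)*(k + 1)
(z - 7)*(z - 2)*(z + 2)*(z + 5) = z^4 - 2*z^3 - 39*z^2 + 8*z + 140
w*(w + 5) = w^2 + 5*w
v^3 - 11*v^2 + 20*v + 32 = (v - 8)*(v - 4)*(v + 1)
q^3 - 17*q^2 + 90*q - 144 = (q - 8)*(q - 6)*(q - 3)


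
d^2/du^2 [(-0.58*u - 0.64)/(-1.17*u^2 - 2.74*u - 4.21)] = ((0.58*u + 0.64)*(2.34*u + 2.74)*(4.68*u + 5.48) - (4.0716*u + 4.676)*(1.17*u^2 + 2.74*u + 4.21))/(1.17*u^2 + 2.74*u + 4.21)^3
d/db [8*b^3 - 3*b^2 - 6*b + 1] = 24*b^2 - 6*b - 6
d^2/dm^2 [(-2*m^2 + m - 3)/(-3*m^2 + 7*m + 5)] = 2*(33*m^3 + 171*m^2 - 234*m + 277)/(27*m^6 - 189*m^5 + 306*m^4 + 287*m^3 - 510*m^2 - 525*m - 125)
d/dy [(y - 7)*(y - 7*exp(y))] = y - (y - 7)*(7*exp(y) - 1) - 7*exp(y)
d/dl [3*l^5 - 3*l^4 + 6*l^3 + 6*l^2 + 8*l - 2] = 15*l^4 - 12*l^3 + 18*l^2 + 12*l + 8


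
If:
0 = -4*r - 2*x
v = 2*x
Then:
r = -x/2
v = 2*x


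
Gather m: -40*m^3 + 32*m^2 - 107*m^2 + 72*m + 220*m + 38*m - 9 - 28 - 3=-40*m^3 - 75*m^2 + 330*m - 40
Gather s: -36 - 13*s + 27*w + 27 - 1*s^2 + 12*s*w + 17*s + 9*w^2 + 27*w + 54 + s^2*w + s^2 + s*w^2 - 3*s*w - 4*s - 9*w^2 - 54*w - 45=s^2*w + s*(w^2 + 9*w)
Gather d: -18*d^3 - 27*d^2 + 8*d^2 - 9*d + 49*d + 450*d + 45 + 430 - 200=-18*d^3 - 19*d^2 + 490*d + 275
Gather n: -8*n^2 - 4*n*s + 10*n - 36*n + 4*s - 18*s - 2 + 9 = -8*n^2 + n*(-4*s - 26) - 14*s + 7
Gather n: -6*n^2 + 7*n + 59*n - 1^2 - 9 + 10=-6*n^2 + 66*n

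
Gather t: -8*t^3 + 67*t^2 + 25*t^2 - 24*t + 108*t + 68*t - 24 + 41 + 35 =-8*t^3 + 92*t^2 + 152*t + 52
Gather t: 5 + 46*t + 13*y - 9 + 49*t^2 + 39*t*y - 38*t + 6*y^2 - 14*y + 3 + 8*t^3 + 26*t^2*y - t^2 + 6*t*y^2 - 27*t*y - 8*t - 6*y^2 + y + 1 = 8*t^3 + t^2*(26*y + 48) + t*(6*y^2 + 12*y)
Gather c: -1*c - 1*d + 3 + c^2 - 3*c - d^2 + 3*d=c^2 - 4*c - d^2 + 2*d + 3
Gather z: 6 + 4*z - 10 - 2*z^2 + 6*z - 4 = -2*z^2 + 10*z - 8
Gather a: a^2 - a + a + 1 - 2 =a^2 - 1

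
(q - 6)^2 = q^2 - 12*q + 36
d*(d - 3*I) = d^2 - 3*I*d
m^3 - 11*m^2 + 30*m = m*(m - 6)*(m - 5)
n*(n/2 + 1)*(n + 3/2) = n^3/2 + 7*n^2/4 + 3*n/2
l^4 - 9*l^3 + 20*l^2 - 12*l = l*(l - 6)*(l - 2)*(l - 1)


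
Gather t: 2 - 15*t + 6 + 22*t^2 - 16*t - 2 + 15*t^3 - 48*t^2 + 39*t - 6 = 15*t^3 - 26*t^2 + 8*t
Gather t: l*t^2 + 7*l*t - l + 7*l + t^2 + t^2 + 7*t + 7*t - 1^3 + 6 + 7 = 6*l + t^2*(l + 2) + t*(7*l + 14) + 12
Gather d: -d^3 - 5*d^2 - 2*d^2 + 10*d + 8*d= -d^3 - 7*d^2 + 18*d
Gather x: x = x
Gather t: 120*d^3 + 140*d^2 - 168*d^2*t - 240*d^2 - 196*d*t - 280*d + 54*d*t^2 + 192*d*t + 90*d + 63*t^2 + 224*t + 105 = 120*d^3 - 100*d^2 - 190*d + t^2*(54*d + 63) + t*(-168*d^2 - 4*d + 224) + 105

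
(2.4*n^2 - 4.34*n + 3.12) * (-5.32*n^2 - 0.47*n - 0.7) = -12.768*n^4 + 21.9608*n^3 - 16.2386*n^2 + 1.5716*n - 2.184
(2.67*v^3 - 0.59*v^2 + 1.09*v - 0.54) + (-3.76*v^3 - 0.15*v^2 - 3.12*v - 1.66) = -1.09*v^3 - 0.74*v^2 - 2.03*v - 2.2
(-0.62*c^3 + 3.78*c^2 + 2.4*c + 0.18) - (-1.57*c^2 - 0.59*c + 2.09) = -0.62*c^3 + 5.35*c^2 + 2.99*c - 1.91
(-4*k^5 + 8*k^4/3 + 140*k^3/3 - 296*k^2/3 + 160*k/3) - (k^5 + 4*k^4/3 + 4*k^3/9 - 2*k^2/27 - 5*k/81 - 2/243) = -5*k^5 + 4*k^4/3 + 416*k^3/9 - 2662*k^2/27 + 4325*k/81 + 2/243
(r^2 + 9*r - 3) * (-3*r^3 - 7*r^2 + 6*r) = -3*r^5 - 34*r^4 - 48*r^3 + 75*r^2 - 18*r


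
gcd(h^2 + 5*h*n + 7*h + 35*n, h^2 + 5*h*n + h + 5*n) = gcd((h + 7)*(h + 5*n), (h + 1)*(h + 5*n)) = h + 5*n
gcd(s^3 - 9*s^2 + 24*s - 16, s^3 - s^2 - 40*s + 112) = s^2 - 8*s + 16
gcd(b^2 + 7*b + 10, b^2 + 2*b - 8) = 1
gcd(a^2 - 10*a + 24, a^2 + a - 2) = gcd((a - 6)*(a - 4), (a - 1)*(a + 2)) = 1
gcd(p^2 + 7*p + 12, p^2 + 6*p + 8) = p + 4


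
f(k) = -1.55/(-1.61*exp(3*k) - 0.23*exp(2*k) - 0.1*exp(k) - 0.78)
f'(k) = -1.55*(4.83*exp(3*k) + 0.46*exp(2*k) + 0.1*exp(k))/(-1.61*exp(3*k) - 0.23*exp(2*k) - 0.1*exp(k) - 0.78)^2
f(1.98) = 0.00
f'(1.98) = -0.01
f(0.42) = 0.22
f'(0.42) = -0.55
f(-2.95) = 1.97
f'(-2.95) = -0.02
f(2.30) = 0.00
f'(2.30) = -0.00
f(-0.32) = 0.97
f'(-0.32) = -1.33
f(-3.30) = 1.98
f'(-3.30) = -0.01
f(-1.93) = 1.93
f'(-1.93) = -0.09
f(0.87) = 0.06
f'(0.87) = -0.18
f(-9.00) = 1.99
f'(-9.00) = 0.00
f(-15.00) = 1.99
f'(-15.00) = 0.00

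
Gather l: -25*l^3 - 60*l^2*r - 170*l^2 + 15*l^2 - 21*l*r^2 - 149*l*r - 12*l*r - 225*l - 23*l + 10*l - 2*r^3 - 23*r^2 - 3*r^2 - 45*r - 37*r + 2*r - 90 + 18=-25*l^3 + l^2*(-60*r - 155) + l*(-21*r^2 - 161*r - 238) - 2*r^3 - 26*r^2 - 80*r - 72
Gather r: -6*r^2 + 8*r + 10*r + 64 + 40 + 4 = -6*r^2 + 18*r + 108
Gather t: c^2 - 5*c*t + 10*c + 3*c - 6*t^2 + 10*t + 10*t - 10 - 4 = c^2 + 13*c - 6*t^2 + t*(20 - 5*c) - 14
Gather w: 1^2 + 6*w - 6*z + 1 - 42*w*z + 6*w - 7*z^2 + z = w*(12 - 42*z) - 7*z^2 - 5*z + 2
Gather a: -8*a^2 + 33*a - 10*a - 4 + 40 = -8*a^2 + 23*a + 36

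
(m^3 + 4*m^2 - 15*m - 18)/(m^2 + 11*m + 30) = (m^2 - 2*m - 3)/(m + 5)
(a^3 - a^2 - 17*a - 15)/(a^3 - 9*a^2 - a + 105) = (a + 1)/(a - 7)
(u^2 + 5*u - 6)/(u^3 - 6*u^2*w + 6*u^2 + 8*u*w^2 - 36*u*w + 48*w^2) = (u - 1)/(u^2 - 6*u*w + 8*w^2)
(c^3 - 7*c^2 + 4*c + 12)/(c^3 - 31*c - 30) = (c - 2)/(c + 5)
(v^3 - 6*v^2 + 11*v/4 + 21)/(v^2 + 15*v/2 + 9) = (v^2 - 15*v/2 + 14)/(v + 6)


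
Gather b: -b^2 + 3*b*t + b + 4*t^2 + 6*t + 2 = -b^2 + b*(3*t + 1) + 4*t^2 + 6*t + 2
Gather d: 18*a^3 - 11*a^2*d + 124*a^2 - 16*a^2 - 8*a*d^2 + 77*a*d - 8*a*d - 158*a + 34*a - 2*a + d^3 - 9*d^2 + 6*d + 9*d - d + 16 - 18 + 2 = 18*a^3 + 108*a^2 - 126*a + d^3 + d^2*(-8*a - 9) + d*(-11*a^2 + 69*a + 14)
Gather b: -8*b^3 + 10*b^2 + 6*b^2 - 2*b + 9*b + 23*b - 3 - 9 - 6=-8*b^3 + 16*b^2 + 30*b - 18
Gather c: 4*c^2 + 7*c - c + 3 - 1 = 4*c^2 + 6*c + 2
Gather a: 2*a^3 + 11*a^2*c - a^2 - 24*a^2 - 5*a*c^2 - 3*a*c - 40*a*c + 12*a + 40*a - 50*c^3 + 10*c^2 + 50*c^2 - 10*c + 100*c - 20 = 2*a^3 + a^2*(11*c - 25) + a*(-5*c^2 - 43*c + 52) - 50*c^3 + 60*c^2 + 90*c - 20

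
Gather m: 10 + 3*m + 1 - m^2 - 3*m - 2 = 9 - m^2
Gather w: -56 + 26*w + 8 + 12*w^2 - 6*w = 12*w^2 + 20*w - 48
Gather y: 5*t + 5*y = 5*t + 5*y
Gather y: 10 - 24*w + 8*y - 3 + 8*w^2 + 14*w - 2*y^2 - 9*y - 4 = 8*w^2 - 10*w - 2*y^2 - y + 3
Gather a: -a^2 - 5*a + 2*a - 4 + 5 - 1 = -a^2 - 3*a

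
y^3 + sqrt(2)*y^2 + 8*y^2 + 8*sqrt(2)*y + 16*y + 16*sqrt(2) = (y + 4)^2*(y + sqrt(2))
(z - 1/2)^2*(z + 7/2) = z^3 + 5*z^2/2 - 13*z/4 + 7/8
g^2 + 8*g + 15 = (g + 3)*(g + 5)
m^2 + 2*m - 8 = (m - 2)*(m + 4)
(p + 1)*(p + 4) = p^2 + 5*p + 4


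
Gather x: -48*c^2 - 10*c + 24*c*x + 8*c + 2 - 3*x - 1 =-48*c^2 - 2*c + x*(24*c - 3) + 1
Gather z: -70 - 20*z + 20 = -20*z - 50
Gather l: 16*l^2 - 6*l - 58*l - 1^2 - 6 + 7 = 16*l^2 - 64*l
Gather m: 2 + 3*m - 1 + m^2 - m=m^2 + 2*m + 1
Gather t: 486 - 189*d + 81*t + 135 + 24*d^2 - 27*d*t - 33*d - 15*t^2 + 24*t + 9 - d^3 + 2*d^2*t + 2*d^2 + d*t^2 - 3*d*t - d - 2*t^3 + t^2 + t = -d^3 + 26*d^2 - 223*d - 2*t^3 + t^2*(d - 14) + t*(2*d^2 - 30*d + 106) + 630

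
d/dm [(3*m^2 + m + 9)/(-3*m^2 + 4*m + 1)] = 5*(3*m^2 + 12*m - 7)/(9*m^4 - 24*m^3 + 10*m^2 + 8*m + 1)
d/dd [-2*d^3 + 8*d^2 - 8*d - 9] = -6*d^2 + 16*d - 8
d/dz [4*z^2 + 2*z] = 8*z + 2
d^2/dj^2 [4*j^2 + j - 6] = 8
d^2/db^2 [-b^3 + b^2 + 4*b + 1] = 2 - 6*b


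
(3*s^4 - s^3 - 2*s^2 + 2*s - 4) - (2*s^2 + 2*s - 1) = 3*s^4 - s^3 - 4*s^2 - 3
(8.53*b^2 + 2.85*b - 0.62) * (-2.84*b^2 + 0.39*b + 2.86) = -24.2252*b^4 - 4.7673*b^3 + 27.2681*b^2 + 7.9092*b - 1.7732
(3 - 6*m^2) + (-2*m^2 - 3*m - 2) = -8*m^2 - 3*m + 1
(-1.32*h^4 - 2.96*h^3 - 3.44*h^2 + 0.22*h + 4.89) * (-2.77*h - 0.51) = 3.6564*h^5 + 8.8724*h^4 + 11.0384*h^3 + 1.145*h^2 - 13.6575*h - 2.4939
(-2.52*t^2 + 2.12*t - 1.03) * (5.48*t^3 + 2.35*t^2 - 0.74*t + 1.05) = -13.8096*t^5 + 5.6956*t^4 + 1.2024*t^3 - 6.6353*t^2 + 2.9882*t - 1.0815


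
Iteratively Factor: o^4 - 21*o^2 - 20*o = (o + 4)*(o^3 - 4*o^2 - 5*o) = o*(o + 4)*(o^2 - 4*o - 5) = o*(o - 5)*(o + 4)*(o + 1)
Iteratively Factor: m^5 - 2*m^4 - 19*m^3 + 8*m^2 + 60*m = (m + 2)*(m^4 - 4*m^3 - 11*m^2 + 30*m) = (m - 5)*(m + 2)*(m^3 + m^2 - 6*m) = (m - 5)*(m + 2)*(m + 3)*(m^2 - 2*m) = m*(m - 5)*(m + 2)*(m + 3)*(m - 2)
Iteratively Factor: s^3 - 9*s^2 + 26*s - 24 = (s - 3)*(s^2 - 6*s + 8) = (s - 3)*(s - 2)*(s - 4)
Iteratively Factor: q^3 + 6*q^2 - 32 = (q + 4)*(q^2 + 2*q - 8) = (q - 2)*(q + 4)*(q + 4)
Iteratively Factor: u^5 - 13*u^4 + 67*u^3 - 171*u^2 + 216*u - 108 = (u - 3)*(u^4 - 10*u^3 + 37*u^2 - 60*u + 36) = (u - 3)*(u - 2)*(u^3 - 8*u^2 + 21*u - 18) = (u - 3)^2*(u - 2)*(u^2 - 5*u + 6) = (u - 3)^3*(u - 2)*(u - 2)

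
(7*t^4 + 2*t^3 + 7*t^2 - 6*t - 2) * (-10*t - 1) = -70*t^5 - 27*t^4 - 72*t^3 + 53*t^2 + 26*t + 2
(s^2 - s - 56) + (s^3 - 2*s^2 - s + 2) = s^3 - s^2 - 2*s - 54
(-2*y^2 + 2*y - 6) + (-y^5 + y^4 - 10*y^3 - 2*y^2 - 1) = -y^5 + y^4 - 10*y^3 - 4*y^2 + 2*y - 7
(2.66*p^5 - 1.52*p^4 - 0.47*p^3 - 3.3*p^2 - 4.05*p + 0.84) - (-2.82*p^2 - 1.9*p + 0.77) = 2.66*p^5 - 1.52*p^4 - 0.47*p^3 - 0.48*p^2 - 2.15*p + 0.07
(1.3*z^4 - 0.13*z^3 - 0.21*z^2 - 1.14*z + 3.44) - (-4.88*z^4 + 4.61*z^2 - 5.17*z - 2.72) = 6.18*z^4 - 0.13*z^3 - 4.82*z^2 + 4.03*z + 6.16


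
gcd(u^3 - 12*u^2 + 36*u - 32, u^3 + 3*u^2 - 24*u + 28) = u^2 - 4*u + 4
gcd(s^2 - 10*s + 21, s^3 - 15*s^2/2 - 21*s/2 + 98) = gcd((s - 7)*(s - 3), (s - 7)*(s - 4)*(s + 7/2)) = s - 7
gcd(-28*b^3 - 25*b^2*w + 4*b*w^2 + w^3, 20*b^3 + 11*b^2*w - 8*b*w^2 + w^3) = -4*b^2 - 3*b*w + w^2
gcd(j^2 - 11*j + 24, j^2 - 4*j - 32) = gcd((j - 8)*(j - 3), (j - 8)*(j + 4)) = j - 8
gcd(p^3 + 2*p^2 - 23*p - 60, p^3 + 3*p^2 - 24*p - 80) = p^2 - p - 20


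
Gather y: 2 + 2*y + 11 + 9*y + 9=11*y + 22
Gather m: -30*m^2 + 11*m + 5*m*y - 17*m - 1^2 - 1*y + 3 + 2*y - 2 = -30*m^2 + m*(5*y - 6) + y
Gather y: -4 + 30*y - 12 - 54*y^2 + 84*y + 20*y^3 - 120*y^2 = 20*y^3 - 174*y^2 + 114*y - 16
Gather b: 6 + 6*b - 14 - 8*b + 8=-2*b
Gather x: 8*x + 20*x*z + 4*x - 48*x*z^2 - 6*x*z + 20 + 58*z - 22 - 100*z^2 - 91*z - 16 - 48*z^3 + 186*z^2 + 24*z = x*(-48*z^2 + 14*z + 12) - 48*z^3 + 86*z^2 - 9*z - 18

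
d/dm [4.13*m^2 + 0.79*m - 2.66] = 8.26*m + 0.79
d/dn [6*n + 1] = 6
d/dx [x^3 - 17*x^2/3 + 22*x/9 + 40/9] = 3*x^2 - 34*x/3 + 22/9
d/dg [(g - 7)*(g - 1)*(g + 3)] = 3*g^2 - 10*g - 17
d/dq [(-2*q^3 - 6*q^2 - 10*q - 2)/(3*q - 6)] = 2*(-2*q^3 + 3*q^2 + 12*q + 11)/(3*(q^2 - 4*q + 4))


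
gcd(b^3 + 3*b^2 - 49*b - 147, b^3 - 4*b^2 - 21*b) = b^2 - 4*b - 21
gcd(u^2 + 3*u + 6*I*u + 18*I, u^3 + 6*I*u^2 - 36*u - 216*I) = u + 6*I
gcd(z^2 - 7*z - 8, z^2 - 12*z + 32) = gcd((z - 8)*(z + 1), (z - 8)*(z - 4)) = z - 8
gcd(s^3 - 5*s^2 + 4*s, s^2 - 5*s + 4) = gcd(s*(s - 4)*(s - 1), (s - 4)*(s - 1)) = s^2 - 5*s + 4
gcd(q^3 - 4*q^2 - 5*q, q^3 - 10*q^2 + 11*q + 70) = q - 5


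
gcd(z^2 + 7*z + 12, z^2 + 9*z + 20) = z + 4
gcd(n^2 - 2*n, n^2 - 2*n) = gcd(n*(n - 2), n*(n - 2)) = n^2 - 2*n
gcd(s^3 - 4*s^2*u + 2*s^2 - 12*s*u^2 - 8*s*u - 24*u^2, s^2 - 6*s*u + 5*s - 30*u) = s - 6*u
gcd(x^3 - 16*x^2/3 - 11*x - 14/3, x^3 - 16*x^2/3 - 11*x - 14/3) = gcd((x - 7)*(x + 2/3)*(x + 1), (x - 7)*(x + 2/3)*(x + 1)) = x^3 - 16*x^2/3 - 11*x - 14/3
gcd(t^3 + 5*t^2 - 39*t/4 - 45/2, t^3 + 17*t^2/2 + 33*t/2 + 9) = t^2 + 15*t/2 + 9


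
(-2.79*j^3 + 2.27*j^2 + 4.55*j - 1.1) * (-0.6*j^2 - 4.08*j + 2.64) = 1.674*j^5 + 10.0212*j^4 - 19.3572*j^3 - 11.9112*j^2 + 16.5*j - 2.904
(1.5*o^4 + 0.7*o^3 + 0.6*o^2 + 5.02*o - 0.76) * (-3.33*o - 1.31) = -4.995*o^5 - 4.296*o^4 - 2.915*o^3 - 17.5026*o^2 - 4.0454*o + 0.9956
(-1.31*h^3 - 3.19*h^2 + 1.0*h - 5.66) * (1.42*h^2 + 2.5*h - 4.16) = -1.8602*h^5 - 7.8048*h^4 - 1.1054*h^3 + 7.7332*h^2 - 18.31*h + 23.5456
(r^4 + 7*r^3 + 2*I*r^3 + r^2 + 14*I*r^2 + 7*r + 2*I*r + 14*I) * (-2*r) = -2*r^5 - 14*r^4 - 4*I*r^4 - 2*r^3 - 28*I*r^3 - 14*r^2 - 4*I*r^2 - 28*I*r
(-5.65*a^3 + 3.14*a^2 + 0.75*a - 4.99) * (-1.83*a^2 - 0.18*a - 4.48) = 10.3395*a^5 - 4.7292*a^4 + 23.3743*a^3 - 5.0705*a^2 - 2.4618*a + 22.3552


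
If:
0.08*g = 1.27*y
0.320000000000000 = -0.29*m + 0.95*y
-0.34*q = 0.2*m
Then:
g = 15.875*y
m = 3.27586206896552*y - 1.10344827586207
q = 0.649087221095335 - 1.92697768762677*y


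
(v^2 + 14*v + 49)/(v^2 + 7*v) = (v + 7)/v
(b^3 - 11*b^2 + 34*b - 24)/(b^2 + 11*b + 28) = (b^3 - 11*b^2 + 34*b - 24)/(b^2 + 11*b + 28)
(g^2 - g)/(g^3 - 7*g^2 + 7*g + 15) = g*(g - 1)/(g^3 - 7*g^2 + 7*g + 15)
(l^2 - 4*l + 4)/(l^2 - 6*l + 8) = (l - 2)/(l - 4)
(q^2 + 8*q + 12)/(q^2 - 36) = (q + 2)/(q - 6)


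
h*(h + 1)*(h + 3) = h^3 + 4*h^2 + 3*h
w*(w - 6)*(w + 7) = w^3 + w^2 - 42*w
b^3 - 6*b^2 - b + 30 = (b - 5)*(b - 3)*(b + 2)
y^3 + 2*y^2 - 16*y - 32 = (y - 4)*(y + 2)*(y + 4)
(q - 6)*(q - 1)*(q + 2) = q^3 - 5*q^2 - 8*q + 12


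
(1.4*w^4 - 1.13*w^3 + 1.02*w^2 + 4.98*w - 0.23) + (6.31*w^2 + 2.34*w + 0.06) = 1.4*w^4 - 1.13*w^3 + 7.33*w^2 + 7.32*w - 0.17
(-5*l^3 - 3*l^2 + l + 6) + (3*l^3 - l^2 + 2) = -2*l^3 - 4*l^2 + l + 8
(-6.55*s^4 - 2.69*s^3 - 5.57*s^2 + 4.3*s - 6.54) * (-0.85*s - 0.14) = 5.5675*s^5 + 3.2035*s^4 + 5.1111*s^3 - 2.8752*s^2 + 4.957*s + 0.9156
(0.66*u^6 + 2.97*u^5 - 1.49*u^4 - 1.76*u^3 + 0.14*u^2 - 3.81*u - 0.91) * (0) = 0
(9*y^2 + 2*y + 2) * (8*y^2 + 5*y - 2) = 72*y^4 + 61*y^3 + 8*y^2 + 6*y - 4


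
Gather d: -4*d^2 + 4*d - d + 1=-4*d^2 + 3*d + 1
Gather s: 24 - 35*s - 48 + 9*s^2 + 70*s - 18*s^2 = -9*s^2 + 35*s - 24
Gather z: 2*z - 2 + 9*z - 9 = 11*z - 11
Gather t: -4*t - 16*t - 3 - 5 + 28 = 20 - 20*t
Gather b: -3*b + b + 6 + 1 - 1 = 6 - 2*b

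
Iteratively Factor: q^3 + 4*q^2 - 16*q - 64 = (q + 4)*(q^2 - 16) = (q - 4)*(q + 4)*(q + 4)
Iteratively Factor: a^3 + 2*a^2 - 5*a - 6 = (a + 3)*(a^2 - a - 2) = (a - 2)*(a + 3)*(a + 1)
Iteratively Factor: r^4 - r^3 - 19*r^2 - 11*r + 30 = (r + 2)*(r^3 - 3*r^2 - 13*r + 15) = (r + 2)*(r + 3)*(r^2 - 6*r + 5) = (r - 1)*(r + 2)*(r + 3)*(r - 5)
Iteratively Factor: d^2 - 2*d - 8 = (d - 4)*(d + 2)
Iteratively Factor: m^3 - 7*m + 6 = (m - 2)*(m^2 + 2*m - 3) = (m - 2)*(m + 3)*(m - 1)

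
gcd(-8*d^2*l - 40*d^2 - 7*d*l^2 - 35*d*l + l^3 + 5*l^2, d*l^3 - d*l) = 1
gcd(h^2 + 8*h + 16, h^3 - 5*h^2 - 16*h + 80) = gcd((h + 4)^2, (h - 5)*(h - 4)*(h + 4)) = h + 4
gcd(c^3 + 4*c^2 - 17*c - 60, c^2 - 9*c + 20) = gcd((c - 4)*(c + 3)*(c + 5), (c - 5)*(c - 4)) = c - 4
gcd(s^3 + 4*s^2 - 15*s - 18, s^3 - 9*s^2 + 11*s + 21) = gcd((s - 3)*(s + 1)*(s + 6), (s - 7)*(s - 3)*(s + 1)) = s^2 - 2*s - 3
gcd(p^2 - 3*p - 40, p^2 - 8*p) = p - 8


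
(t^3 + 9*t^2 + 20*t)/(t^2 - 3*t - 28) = t*(t + 5)/(t - 7)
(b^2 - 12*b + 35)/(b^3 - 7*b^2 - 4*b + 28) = (b - 5)/(b^2 - 4)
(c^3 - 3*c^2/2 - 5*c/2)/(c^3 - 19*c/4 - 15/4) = 2*c/(2*c + 3)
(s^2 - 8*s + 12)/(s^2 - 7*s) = (s^2 - 8*s + 12)/(s*(s - 7))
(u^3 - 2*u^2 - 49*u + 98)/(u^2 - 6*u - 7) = (u^2 + 5*u - 14)/(u + 1)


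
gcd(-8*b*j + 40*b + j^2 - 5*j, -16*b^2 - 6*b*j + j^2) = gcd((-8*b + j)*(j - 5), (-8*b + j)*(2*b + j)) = 8*b - j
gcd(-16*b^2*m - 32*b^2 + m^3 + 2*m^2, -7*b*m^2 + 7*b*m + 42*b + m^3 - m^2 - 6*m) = m + 2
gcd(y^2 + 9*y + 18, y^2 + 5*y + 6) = y + 3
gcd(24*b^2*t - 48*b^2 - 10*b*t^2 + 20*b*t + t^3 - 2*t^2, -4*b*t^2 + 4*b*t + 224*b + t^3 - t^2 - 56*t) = -4*b + t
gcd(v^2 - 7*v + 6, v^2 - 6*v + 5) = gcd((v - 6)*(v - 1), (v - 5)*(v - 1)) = v - 1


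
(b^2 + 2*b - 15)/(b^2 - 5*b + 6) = (b + 5)/(b - 2)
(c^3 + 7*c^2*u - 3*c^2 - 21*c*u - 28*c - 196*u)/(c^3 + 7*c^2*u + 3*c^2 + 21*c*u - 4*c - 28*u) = (c - 7)/(c - 1)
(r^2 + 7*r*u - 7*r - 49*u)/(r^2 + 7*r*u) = (r - 7)/r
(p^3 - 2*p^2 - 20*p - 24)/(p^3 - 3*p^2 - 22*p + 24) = (p^2 + 4*p + 4)/(p^2 + 3*p - 4)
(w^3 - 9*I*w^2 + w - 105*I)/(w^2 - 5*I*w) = w - 4*I + 21/w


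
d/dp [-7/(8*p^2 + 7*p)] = 7*(16*p + 7)/(p^2*(8*p + 7)^2)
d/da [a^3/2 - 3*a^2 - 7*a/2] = 3*a^2/2 - 6*a - 7/2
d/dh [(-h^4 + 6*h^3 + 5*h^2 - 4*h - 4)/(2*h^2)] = -h + 3 + 2/h^2 + 4/h^3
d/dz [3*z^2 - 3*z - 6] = 6*z - 3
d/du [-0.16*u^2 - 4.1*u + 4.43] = -0.32*u - 4.1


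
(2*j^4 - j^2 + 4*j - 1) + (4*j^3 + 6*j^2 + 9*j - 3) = 2*j^4 + 4*j^3 + 5*j^2 + 13*j - 4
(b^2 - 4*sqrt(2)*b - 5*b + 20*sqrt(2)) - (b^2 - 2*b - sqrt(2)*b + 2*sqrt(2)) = -3*sqrt(2)*b - 3*b + 18*sqrt(2)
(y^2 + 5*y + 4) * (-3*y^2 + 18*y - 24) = -3*y^4 + 3*y^3 + 54*y^2 - 48*y - 96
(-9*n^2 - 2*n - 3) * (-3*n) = 27*n^3 + 6*n^2 + 9*n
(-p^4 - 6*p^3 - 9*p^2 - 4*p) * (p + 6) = -p^5 - 12*p^4 - 45*p^3 - 58*p^2 - 24*p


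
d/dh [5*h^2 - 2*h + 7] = 10*h - 2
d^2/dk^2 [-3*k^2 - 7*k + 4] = -6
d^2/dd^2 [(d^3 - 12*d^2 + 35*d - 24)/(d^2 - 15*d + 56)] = 48/(d^3 - 21*d^2 + 147*d - 343)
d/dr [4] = 0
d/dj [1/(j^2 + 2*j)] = 2*(-j - 1)/(j^2*(j + 2)^2)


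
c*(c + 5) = c^2 + 5*c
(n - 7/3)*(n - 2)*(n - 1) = n^3 - 16*n^2/3 + 9*n - 14/3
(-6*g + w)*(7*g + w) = -42*g^2 + g*w + w^2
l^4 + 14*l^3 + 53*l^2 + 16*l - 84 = (l - 1)*(l + 2)*(l + 6)*(l + 7)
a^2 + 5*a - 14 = (a - 2)*(a + 7)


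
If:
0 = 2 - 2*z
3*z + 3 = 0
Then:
No Solution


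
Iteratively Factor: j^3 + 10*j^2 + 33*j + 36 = (j + 3)*(j^2 + 7*j + 12) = (j + 3)^2*(j + 4)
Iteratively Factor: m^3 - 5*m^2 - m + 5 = (m - 5)*(m^2 - 1) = (m - 5)*(m - 1)*(m + 1)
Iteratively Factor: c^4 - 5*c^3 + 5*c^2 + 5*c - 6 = (c + 1)*(c^3 - 6*c^2 + 11*c - 6) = (c - 3)*(c + 1)*(c^2 - 3*c + 2) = (c - 3)*(c - 2)*(c + 1)*(c - 1)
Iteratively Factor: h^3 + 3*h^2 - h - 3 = (h + 1)*(h^2 + 2*h - 3) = (h - 1)*(h + 1)*(h + 3)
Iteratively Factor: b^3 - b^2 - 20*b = (b - 5)*(b^2 + 4*b) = (b - 5)*(b + 4)*(b)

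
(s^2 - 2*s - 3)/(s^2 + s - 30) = (s^2 - 2*s - 3)/(s^2 + s - 30)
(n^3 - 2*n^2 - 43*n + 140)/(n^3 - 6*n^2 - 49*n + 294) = (n^2 - 9*n + 20)/(n^2 - 13*n + 42)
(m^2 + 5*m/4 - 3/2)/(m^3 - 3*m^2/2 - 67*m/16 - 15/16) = 4*(-4*m^2 - 5*m + 6)/(-16*m^3 + 24*m^2 + 67*m + 15)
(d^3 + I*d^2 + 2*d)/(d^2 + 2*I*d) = d - I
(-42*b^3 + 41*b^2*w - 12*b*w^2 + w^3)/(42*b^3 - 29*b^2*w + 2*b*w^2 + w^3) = (-7*b + w)/(7*b + w)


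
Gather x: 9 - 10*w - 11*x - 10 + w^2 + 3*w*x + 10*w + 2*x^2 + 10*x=w^2 + 2*x^2 + x*(3*w - 1) - 1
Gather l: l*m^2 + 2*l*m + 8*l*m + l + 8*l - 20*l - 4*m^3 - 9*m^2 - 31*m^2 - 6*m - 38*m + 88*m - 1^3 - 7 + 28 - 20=l*(m^2 + 10*m - 11) - 4*m^3 - 40*m^2 + 44*m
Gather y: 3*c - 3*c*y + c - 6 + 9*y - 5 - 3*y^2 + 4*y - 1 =4*c - 3*y^2 + y*(13 - 3*c) - 12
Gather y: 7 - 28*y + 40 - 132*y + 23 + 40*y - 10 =60 - 120*y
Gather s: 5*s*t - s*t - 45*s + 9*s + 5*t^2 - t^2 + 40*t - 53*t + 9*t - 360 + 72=s*(4*t - 36) + 4*t^2 - 4*t - 288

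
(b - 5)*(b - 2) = b^2 - 7*b + 10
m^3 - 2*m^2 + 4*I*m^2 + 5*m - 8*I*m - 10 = (m - 2)*(m - I)*(m + 5*I)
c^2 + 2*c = c*(c + 2)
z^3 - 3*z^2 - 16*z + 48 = (z - 4)*(z - 3)*(z + 4)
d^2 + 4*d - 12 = (d - 2)*(d + 6)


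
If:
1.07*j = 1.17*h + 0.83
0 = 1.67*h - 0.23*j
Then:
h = 0.13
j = 0.91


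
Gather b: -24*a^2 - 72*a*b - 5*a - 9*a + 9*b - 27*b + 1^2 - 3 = -24*a^2 - 14*a + b*(-72*a - 18) - 2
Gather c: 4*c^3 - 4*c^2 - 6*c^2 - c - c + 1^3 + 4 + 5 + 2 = 4*c^3 - 10*c^2 - 2*c + 12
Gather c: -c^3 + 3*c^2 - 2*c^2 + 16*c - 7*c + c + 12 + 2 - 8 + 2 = -c^3 + c^2 + 10*c + 8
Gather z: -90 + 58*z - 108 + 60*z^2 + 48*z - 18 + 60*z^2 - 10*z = 120*z^2 + 96*z - 216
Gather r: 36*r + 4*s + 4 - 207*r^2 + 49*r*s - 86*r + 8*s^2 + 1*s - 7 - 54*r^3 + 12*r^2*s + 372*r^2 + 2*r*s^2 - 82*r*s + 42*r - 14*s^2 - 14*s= -54*r^3 + r^2*(12*s + 165) + r*(2*s^2 - 33*s - 8) - 6*s^2 - 9*s - 3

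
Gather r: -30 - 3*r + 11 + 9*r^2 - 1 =9*r^2 - 3*r - 20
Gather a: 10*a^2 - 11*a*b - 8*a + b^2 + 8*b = 10*a^2 + a*(-11*b - 8) + b^2 + 8*b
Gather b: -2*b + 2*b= 0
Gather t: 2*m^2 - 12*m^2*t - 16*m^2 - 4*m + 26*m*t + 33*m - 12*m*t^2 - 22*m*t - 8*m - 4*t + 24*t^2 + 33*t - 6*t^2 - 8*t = -14*m^2 + 21*m + t^2*(18 - 12*m) + t*(-12*m^2 + 4*m + 21)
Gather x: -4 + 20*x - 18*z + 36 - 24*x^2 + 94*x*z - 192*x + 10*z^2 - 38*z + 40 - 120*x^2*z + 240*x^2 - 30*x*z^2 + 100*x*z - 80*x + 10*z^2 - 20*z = x^2*(216 - 120*z) + x*(-30*z^2 + 194*z - 252) + 20*z^2 - 76*z + 72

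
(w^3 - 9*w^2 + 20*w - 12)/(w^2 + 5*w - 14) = (w^2 - 7*w + 6)/(w + 7)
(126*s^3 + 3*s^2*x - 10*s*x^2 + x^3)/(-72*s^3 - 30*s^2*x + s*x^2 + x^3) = (-7*s + x)/(4*s + x)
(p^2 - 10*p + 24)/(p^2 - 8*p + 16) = (p - 6)/(p - 4)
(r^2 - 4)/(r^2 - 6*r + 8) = (r + 2)/(r - 4)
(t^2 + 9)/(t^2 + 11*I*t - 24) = (t - 3*I)/(t + 8*I)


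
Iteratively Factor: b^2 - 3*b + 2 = (b - 2)*(b - 1)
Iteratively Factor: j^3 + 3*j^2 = (j + 3)*(j^2) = j*(j + 3)*(j)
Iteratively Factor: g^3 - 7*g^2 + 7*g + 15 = (g + 1)*(g^2 - 8*g + 15) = (g - 5)*(g + 1)*(g - 3)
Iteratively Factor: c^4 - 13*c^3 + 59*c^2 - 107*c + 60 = (c - 3)*(c^3 - 10*c^2 + 29*c - 20) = (c - 5)*(c - 3)*(c^2 - 5*c + 4) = (c - 5)*(c - 3)*(c - 1)*(c - 4)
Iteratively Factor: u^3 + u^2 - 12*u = (u + 4)*(u^2 - 3*u) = (u - 3)*(u + 4)*(u)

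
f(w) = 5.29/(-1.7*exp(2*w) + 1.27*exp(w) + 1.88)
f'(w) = 5.29*(3.4*exp(2*w) - 1.27*exp(w))/(-1.7*exp(2*w) + 1.27*exp(w) + 1.88)^2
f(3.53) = -0.00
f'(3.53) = 0.01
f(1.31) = -0.32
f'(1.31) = 0.79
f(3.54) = -0.00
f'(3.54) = 0.01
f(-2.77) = 2.71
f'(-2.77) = -0.09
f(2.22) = -0.04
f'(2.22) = 0.09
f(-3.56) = 2.76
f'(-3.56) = -0.05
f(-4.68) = 2.80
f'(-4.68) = -0.02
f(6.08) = -0.00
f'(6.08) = 0.00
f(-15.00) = 2.81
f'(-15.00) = 0.00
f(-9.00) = 2.81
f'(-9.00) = 0.00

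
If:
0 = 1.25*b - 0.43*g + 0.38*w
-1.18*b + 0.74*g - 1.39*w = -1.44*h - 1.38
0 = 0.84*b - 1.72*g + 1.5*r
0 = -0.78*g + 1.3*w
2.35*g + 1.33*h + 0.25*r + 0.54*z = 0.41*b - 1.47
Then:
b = -0.031046764521121*z - 0.0112352874694489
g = -0.192121067581195*z - 0.0695252937465897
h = -0.0379823350608022*z - 0.972078483907034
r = -0.202912636027942*z - 0.0734305758465315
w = -0.115272640548717*z - 0.0417151762479538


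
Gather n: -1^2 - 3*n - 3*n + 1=-6*n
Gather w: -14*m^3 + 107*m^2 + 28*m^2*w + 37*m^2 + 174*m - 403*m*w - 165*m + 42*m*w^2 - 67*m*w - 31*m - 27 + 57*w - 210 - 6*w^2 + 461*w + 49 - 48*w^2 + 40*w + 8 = -14*m^3 + 144*m^2 - 22*m + w^2*(42*m - 54) + w*(28*m^2 - 470*m + 558) - 180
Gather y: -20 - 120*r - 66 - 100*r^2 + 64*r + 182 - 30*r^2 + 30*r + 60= -130*r^2 - 26*r + 156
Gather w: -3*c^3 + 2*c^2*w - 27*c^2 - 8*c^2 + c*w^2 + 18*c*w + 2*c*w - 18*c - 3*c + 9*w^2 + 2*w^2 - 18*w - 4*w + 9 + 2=-3*c^3 - 35*c^2 - 21*c + w^2*(c + 11) + w*(2*c^2 + 20*c - 22) + 11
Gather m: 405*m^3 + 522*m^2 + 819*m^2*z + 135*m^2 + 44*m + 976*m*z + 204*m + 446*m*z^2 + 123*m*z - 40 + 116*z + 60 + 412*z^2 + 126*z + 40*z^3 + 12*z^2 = 405*m^3 + m^2*(819*z + 657) + m*(446*z^2 + 1099*z + 248) + 40*z^3 + 424*z^2 + 242*z + 20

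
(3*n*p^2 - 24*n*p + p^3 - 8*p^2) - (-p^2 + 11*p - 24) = 3*n*p^2 - 24*n*p + p^3 - 7*p^2 - 11*p + 24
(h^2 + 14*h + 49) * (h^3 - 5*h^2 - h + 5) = h^5 + 9*h^4 - 22*h^3 - 254*h^2 + 21*h + 245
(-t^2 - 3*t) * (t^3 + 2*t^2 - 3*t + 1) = -t^5 - 5*t^4 - 3*t^3 + 8*t^2 - 3*t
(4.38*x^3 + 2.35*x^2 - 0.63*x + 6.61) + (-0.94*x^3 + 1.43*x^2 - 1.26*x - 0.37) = 3.44*x^3 + 3.78*x^2 - 1.89*x + 6.24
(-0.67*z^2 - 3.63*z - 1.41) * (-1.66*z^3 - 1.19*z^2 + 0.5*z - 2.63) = 1.1122*z^5 + 6.8231*z^4 + 6.3253*z^3 + 1.625*z^2 + 8.8419*z + 3.7083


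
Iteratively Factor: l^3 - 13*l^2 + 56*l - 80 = (l - 5)*(l^2 - 8*l + 16) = (l - 5)*(l - 4)*(l - 4)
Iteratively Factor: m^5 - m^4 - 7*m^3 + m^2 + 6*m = (m + 2)*(m^4 - 3*m^3 - m^2 + 3*m) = (m + 1)*(m + 2)*(m^3 - 4*m^2 + 3*m) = (m - 3)*(m + 1)*(m + 2)*(m^2 - m) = (m - 3)*(m - 1)*(m + 1)*(m + 2)*(m)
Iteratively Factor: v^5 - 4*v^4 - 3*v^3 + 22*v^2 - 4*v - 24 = (v - 2)*(v^4 - 2*v^3 - 7*v^2 + 8*v + 12) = (v - 2)*(v + 2)*(v^3 - 4*v^2 + v + 6) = (v - 2)*(v + 1)*(v + 2)*(v^2 - 5*v + 6) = (v - 2)^2*(v + 1)*(v + 2)*(v - 3)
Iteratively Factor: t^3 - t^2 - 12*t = (t - 4)*(t^2 + 3*t) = t*(t - 4)*(t + 3)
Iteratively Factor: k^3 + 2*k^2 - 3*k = (k - 1)*(k^2 + 3*k) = (k - 1)*(k + 3)*(k)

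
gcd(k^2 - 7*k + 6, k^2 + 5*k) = 1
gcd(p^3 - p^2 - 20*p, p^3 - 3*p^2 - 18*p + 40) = p^2 - p - 20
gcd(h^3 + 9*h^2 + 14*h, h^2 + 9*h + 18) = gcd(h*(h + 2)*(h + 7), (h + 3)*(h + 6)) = 1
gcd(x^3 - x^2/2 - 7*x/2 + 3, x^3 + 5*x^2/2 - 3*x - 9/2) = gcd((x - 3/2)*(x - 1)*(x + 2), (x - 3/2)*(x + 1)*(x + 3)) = x - 3/2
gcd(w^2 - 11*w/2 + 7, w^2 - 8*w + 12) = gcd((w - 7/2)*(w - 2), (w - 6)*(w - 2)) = w - 2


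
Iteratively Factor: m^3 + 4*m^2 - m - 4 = (m + 1)*(m^2 + 3*m - 4) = (m - 1)*(m + 1)*(m + 4)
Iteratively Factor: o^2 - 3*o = (o - 3)*(o)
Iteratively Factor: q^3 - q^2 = (q)*(q^2 - q) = q*(q - 1)*(q)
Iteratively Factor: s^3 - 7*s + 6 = (s - 2)*(s^2 + 2*s - 3) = (s - 2)*(s + 3)*(s - 1)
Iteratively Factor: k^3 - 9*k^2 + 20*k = (k - 5)*(k^2 - 4*k) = (k - 5)*(k - 4)*(k)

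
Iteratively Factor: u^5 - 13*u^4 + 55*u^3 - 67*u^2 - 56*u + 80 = (u + 1)*(u^4 - 14*u^3 + 69*u^2 - 136*u + 80) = (u - 4)*(u + 1)*(u^3 - 10*u^2 + 29*u - 20) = (u - 4)^2*(u + 1)*(u^2 - 6*u + 5) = (u - 4)^2*(u - 1)*(u + 1)*(u - 5)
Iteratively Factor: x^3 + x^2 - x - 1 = (x + 1)*(x^2 - 1) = (x + 1)^2*(x - 1)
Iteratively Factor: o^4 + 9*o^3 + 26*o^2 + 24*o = (o)*(o^3 + 9*o^2 + 26*o + 24) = o*(o + 4)*(o^2 + 5*o + 6) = o*(o + 3)*(o + 4)*(o + 2)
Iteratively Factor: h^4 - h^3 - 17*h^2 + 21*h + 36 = (h + 4)*(h^3 - 5*h^2 + 3*h + 9) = (h - 3)*(h + 4)*(h^2 - 2*h - 3) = (h - 3)*(h + 1)*(h + 4)*(h - 3)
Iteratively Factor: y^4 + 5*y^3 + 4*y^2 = (y + 4)*(y^3 + y^2) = y*(y + 4)*(y^2 + y) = y*(y + 1)*(y + 4)*(y)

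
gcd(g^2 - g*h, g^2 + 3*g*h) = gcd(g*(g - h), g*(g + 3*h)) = g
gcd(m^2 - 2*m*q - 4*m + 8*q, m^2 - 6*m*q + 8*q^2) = -m + 2*q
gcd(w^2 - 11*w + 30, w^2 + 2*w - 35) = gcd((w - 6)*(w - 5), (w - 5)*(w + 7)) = w - 5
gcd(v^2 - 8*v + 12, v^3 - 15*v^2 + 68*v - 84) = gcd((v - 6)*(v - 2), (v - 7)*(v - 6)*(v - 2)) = v^2 - 8*v + 12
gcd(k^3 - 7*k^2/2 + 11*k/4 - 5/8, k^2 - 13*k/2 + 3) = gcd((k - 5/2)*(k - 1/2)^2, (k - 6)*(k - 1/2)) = k - 1/2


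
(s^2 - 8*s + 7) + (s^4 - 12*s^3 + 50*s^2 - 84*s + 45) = s^4 - 12*s^3 + 51*s^2 - 92*s + 52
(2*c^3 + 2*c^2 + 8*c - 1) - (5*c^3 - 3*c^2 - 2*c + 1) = -3*c^3 + 5*c^2 + 10*c - 2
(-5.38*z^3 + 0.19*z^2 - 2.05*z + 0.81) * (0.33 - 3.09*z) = 16.6242*z^4 - 2.3625*z^3 + 6.3972*z^2 - 3.1794*z + 0.2673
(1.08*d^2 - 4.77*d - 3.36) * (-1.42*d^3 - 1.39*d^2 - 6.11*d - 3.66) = -1.5336*d^5 + 5.2722*d^4 + 4.8027*d^3 + 29.8623*d^2 + 37.9878*d + 12.2976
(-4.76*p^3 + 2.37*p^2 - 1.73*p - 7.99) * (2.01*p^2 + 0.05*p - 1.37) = -9.5676*p^5 + 4.5257*p^4 + 3.1624*p^3 - 19.3933*p^2 + 1.9706*p + 10.9463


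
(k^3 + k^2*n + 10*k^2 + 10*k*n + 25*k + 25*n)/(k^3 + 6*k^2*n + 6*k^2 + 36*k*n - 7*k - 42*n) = (k^3 + k^2*n + 10*k^2 + 10*k*n + 25*k + 25*n)/(k^3 + 6*k^2*n + 6*k^2 + 36*k*n - 7*k - 42*n)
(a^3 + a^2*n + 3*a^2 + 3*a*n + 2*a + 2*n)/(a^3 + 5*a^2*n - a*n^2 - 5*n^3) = (a^2 + 3*a + 2)/(a^2 + 4*a*n - 5*n^2)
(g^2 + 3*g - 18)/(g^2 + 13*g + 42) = (g - 3)/(g + 7)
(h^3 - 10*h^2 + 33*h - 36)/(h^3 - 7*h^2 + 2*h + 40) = (h^2 - 6*h + 9)/(h^2 - 3*h - 10)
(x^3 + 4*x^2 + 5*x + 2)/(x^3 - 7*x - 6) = (x + 1)/(x - 3)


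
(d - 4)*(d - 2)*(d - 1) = d^3 - 7*d^2 + 14*d - 8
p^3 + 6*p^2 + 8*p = p*(p + 2)*(p + 4)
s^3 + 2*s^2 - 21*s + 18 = (s - 3)*(s - 1)*(s + 6)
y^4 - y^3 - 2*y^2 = y^2*(y - 2)*(y + 1)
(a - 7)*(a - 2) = a^2 - 9*a + 14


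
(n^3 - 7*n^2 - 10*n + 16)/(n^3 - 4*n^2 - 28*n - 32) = (n - 1)/(n + 2)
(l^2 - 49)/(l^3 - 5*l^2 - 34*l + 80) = (l^2 - 49)/(l^3 - 5*l^2 - 34*l + 80)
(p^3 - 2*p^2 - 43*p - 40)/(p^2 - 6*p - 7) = (p^2 - 3*p - 40)/(p - 7)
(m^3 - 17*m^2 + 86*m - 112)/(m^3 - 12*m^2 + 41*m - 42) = (m - 8)/(m - 3)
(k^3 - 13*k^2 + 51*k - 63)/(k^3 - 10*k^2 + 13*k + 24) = (k^2 - 10*k + 21)/(k^2 - 7*k - 8)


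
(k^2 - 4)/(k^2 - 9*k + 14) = (k + 2)/(k - 7)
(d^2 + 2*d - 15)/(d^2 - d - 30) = (d - 3)/(d - 6)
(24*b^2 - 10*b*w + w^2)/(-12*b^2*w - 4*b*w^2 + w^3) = (-4*b + w)/(w*(2*b + w))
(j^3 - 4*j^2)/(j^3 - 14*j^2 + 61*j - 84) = j^2/(j^2 - 10*j + 21)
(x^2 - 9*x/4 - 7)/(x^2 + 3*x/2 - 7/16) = 4*(x - 4)/(4*x - 1)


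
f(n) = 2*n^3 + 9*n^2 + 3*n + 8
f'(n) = 6*n^2 + 18*n + 3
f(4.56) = 398.46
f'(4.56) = 209.84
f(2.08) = 71.18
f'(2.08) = 66.40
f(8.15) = 1712.94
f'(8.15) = 548.24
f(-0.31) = 7.88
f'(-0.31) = -2.00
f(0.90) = 19.45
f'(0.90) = 24.06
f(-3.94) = 13.57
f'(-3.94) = 25.22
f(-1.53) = 17.31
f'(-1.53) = -10.49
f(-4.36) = 0.24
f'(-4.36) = 38.58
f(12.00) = 4796.00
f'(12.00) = 1083.00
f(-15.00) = -4762.00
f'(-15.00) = 1083.00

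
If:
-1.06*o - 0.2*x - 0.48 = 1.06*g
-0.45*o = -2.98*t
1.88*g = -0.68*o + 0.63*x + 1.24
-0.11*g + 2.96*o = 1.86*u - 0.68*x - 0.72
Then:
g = 0.631918238993711*x + 1.28993710691824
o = -0.82059748427673*x - 1.74276729559748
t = -0.123915727491452*x - 0.263169558060023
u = -0.977677182660445*x - 2.46262595523095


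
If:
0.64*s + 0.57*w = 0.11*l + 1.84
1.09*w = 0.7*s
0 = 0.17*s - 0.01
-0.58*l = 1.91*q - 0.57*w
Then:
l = -16.19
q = 4.93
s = 0.06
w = 0.04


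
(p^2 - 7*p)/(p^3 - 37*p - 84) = p/(p^2 + 7*p + 12)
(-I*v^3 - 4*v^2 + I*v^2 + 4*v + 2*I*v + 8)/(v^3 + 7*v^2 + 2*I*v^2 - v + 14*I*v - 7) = (-I*v^3 + v^2*(-4 + I) + 2*v*(2 + I) + 8)/(v^3 + v^2*(7 + 2*I) + v*(-1 + 14*I) - 7)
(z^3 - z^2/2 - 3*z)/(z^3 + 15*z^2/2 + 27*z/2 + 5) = z*(2*z^2 - z - 6)/(2*z^3 + 15*z^2 + 27*z + 10)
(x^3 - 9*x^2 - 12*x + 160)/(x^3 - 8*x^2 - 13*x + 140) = (x - 8)/(x - 7)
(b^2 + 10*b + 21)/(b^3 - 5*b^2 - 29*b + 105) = (b^2 + 10*b + 21)/(b^3 - 5*b^2 - 29*b + 105)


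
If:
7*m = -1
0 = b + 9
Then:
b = -9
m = -1/7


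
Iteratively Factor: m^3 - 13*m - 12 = (m + 3)*(m^2 - 3*m - 4) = (m + 1)*(m + 3)*(m - 4)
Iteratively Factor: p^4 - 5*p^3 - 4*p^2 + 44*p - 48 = (p + 3)*(p^3 - 8*p^2 + 20*p - 16) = (p - 2)*(p + 3)*(p^2 - 6*p + 8) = (p - 2)^2*(p + 3)*(p - 4)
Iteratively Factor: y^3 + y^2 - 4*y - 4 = (y - 2)*(y^2 + 3*y + 2) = (y - 2)*(y + 1)*(y + 2)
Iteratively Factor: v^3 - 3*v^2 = (v)*(v^2 - 3*v) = v*(v - 3)*(v)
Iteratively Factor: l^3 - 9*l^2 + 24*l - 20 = (l - 2)*(l^2 - 7*l + 10) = (l - 5)*(l - 2)*(l - 2)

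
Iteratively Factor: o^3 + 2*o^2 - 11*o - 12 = (o + 4)*(o^2 - 2*o - 3) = (o + 1)*(o + 4)*(o - 3)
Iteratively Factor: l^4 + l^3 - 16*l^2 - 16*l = (l + 4)*(l^3 - 3*l^2 - 4*l) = (l - 4)*(l + 4)*(l^2 + l) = (l - 4)*(l + 1)*(l + 4)*(l)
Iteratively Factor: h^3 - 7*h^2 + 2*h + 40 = (h + 2)*(h^2 - 9*h + 20) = (h - 5)*(h + 2)*(h - 4)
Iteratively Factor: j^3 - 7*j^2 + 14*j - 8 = (j - 2)*(j^2 - 5*j + 4) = (j - 4)*(j - 2)*(j - 1)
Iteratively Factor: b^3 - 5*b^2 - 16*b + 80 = (b - 4)*(b^2 - b - 20) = (b - 5)*(b - 4)*(b + 4)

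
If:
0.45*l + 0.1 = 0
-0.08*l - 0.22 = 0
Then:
No Solution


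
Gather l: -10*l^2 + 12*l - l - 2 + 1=-10*l^2 + 11*l - 1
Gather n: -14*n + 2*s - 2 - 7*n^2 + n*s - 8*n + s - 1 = -7*n^2 + n*(s - 22) + 3*s - 3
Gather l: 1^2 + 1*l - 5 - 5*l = -4*l - 4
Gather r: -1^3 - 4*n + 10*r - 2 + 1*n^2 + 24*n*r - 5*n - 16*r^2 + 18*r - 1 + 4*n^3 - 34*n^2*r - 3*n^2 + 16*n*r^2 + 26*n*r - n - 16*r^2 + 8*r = 4*n^3 - 2*n^2 - 10*n + r^2*(16*n - 32) + r*(-34*n^2 + 50*n + 36) - 4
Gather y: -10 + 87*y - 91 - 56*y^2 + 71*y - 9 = -56*y^2 + 158*y - 110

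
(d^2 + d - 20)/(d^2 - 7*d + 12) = (d + 5)/(d - 3)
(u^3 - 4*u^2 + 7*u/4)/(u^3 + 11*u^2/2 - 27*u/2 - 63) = u*(2*u - 1)/(2*(u^2 + 9*u + 18))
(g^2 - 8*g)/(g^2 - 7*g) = (g - 8)/(g - 7)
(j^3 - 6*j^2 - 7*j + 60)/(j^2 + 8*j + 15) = (j^2 - 9*j + 20)/(j + 5)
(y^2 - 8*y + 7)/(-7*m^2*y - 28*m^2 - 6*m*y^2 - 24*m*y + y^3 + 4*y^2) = (-y^2 + 8*y - 7)/(7*m^2*y + 28*m^2 + 6*m*y^2 + 24*m*y - y^3 - 4*y^2)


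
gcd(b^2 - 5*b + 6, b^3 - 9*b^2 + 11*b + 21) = b - 3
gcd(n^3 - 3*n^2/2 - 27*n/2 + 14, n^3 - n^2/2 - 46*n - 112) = n + 7/2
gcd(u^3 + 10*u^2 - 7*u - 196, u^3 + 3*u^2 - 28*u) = u^2 + 3*u - 28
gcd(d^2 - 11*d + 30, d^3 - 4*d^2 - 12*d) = d - 6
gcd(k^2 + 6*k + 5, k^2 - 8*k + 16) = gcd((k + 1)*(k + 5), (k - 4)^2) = 1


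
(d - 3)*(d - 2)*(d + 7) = d^3 + 2*d^2 - 29*d + 42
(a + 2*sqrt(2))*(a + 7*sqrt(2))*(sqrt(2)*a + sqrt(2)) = sqrt(2)*a^3 + sqrt(2)*a^2 + 18*a^2 + 18*a + 28*sqrt(2)*a + 28*sqrt(2)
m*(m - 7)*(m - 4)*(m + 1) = m^4 - 10*m^3 + 17*m^2 + 28*m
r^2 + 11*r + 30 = (r + 5)*(r + 6)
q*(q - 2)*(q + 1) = q^3 - q^2 - 2*q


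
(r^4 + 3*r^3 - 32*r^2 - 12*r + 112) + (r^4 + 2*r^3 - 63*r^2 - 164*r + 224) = 2*r^4 + 5*r^3 - 95*r^2 - 176*r + 336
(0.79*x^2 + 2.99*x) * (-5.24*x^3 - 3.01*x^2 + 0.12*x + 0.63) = -4.1396*x^5 - 18.0455*x^4 - 8.9051*x^3 + 0.8565*x^2 + 1.8837*x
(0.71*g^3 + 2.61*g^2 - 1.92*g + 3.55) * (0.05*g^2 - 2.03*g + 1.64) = 0.0355*g^5 - 1.3108*g^4 - 4.2299*g^3 + 8.3555*g^2 - 10.3553*g + 5.822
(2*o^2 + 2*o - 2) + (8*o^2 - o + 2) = 10*o^2 + o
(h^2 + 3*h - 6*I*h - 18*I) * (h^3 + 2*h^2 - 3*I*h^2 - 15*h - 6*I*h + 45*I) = h^5 + 5*h^4 - 9*I*h^4 - 27*h^3 - 45*I*h^3 - 135*h^2 + 81*I*h^2 + 162*h + 405*I*h + 810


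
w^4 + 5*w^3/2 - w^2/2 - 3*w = w*(w - 1)*(w + 3/2)*(w + 2)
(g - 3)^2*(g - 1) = g^3 - 7*g^2 + 15*g - 9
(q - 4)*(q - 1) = q^2 - 5*q + 4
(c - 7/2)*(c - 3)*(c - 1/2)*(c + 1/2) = c^4 - 13*c^3/2 + 41*c^2/4 + 13*c/8 - 21/8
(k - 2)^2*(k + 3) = k^3 - k^2 - 8*k + 12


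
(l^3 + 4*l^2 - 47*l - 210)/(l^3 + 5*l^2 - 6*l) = (l^2 - 2*l - 35)/(l*(l - 1))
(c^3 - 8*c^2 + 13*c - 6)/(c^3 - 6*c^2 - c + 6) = (c - 1)/(c + 1)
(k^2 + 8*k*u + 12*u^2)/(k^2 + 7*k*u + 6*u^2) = (k + 2*u)/(k + u)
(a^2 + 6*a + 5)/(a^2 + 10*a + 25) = (a + 1)/(a + 5)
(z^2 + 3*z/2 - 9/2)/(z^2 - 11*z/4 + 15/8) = 4*(z + 3)/(4*z - 5)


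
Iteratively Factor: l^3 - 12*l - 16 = (l + 2)*(l^2 - 2*l - 8) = (l + 2)^2*(l - 4)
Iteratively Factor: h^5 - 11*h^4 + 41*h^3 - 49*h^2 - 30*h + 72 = (h - 4)*(h^4 - 7*h^3 + 13*h^2 + 3*h - 18) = (h - 4)*(h - 3)*(h^3 - 4*h^2 + h + 6) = (h - 4)*(h - 3)^2*(h^2 - h - 2) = (h - 4)*(h - 3)^2*(h + 1)*(h - 2)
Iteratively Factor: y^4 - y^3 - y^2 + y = (y)*(y^3 - y^2 - y + 1) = y*(y - 1)*(y^2 - 1) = y*(y - 1)*(y + 1)*(y - 1)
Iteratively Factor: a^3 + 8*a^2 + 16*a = (a + 4)*(a^2 + 4*a) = (a + 4)^2*(a)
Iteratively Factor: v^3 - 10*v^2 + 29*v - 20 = (v - 4)*(v^2 - 6*v + 5) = (v - 4)*(v - 1)*(v - 5)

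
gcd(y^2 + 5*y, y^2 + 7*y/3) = y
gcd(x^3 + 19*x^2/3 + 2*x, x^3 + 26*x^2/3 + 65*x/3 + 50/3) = 1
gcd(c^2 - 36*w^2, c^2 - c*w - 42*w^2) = c + 6*w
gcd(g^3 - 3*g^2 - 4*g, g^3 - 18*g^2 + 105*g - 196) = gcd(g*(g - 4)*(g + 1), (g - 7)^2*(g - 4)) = g - 4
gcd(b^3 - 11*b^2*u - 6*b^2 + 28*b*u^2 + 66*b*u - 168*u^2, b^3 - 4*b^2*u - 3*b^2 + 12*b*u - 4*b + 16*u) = -b + 4*u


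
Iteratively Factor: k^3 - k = (k - 1)*(k^2 + k) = k*(k - 1)*(k + 1)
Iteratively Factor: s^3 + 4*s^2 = (s + 4)*(s^2) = s*(s + 4)*(s)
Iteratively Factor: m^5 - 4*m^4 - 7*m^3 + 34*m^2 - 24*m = (m - 1)*(m^4 - 3*m^3 - 10*m^2 + 24*m) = (m - 1)*(m + 3)*(m^3 - 6*m^2 + 8*m) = m*(m - 1)*(m + 3)*(m^2 - 6*m + 8) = m*(m - 4)*(m - 1)*(m + 3)*(m - 2)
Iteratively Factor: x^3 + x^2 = (x)*(x^2 + x) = x^2*(x + 1)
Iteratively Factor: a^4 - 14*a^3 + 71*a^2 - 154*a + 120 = (a - 4)*(a^3 - 10*a^2 + 31*a - 30) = (a - 4)*(a - 3)*(a^2 - 7*a + 10) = (a - 4)*(a - 3)*(a - 2)*(a - 5)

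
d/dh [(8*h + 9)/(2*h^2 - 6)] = (4*h^2 - h*(8*h + 9) - 12)/(h^2 - 3)^2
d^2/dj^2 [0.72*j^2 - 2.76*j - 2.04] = 1.44000000000000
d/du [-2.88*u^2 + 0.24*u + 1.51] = 0.24 - 5.76*u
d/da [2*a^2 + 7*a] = 4*a + 7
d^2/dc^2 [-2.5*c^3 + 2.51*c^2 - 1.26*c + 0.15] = 5.02 - 15.0*c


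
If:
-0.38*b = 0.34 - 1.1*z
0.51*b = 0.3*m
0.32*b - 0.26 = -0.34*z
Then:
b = 0.35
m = 0.60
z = 0.43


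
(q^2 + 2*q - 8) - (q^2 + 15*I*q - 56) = 2*q - 15*I*q + 48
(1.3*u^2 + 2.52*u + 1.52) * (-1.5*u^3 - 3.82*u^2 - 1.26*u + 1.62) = -1.95*u^5 - 8.746*u^4 - 13.5444*u^3 - 6.8756*u^2 + 2.1672*u + 2.4624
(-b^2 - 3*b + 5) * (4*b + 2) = -4*b^3 - 14*b^2 + 14*b + 10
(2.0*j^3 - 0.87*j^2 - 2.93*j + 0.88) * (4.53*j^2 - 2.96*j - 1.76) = 9.06*j^5 - 9.8611*j^4 - 14.2177*j^3 + 14.1904*j^2 + 2.552*j - 1.5488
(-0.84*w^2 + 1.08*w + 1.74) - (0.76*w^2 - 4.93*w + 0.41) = -1.6*w^2 + 6.01*w + 1.33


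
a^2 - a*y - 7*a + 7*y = (a - 7)*(a - y)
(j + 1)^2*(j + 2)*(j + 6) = j^4 + 10*j^3 + 29*j^2 + 32*j + 12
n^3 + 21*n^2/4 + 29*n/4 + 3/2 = (n + 1/4)*(n + 2)*(n + 3)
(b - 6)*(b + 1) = b^2 - 5*b - 6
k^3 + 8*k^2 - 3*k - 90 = (k - 3)*(k + 5)*(k + 6)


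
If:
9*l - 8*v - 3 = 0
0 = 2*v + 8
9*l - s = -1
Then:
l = -29/9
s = -28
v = -4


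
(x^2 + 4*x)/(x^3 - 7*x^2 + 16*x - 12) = x*(x + 4)/(x^3 - 7*x^2 + 16*x - 12)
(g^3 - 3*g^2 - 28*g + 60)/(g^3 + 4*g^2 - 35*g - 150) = (g - 2)/(g + 5)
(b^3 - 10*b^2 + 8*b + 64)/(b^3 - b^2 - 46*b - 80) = (b - 4)/(b + 5)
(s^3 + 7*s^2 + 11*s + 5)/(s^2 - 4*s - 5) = (s^2 + 6*s + 5)/(s - 5)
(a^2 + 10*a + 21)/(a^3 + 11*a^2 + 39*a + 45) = (a + 7)/(a^2 + 8*a + 15)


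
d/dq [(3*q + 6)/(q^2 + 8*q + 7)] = 3*(q^2 + 8*q - 2*(q + 2)*(q + 4) + 7)/(q^2 + 8*q + 7)^2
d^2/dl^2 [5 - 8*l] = 0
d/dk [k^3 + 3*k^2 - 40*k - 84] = 3*k^2 + 6*k - 40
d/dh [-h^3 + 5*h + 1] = 5 - 3*h^2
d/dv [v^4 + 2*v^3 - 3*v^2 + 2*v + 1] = 4*v^3 + 6*v^2 - 6*v + 2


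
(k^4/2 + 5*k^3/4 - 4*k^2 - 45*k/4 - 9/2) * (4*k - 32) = 2*k^5 - 11*k^4 - 56*k^3 + 83*k^2 + 342*k + 144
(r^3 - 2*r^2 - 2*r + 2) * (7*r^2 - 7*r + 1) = 7*r^5 - 21*r^4 + r^3 + 26*r^2 - 16*r + 2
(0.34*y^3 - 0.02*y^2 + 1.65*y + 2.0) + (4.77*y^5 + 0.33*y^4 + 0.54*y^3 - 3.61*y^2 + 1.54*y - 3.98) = 4.77*y^5 + 0.33*y^4 + 0.88*y^3 - 3.63*y^2 + 3.19*y - 1.98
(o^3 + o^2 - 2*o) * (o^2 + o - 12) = o^5 + 2*o^4 - 13*o^3 - 14*o^2 + 24*o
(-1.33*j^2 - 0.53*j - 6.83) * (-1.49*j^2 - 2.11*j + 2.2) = 1.9817*j^4 + 3.596*j^3 + 8.369*j^2 + 13.2453*j - 15.026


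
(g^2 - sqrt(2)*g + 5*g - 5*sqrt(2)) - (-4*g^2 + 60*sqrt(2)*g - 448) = 5*g^2 - 61*sqrt(2)*g + 5*g - 5*sqrt(2) + 448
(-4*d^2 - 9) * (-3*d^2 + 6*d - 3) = 12*d^4 - 24*d^3 + 39*d^2 - 54*d + 27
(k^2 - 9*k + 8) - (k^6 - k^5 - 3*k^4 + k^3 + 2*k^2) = -k^6 + k^5 + 3*k^4 - k^3 - k^2 - 9*k + 8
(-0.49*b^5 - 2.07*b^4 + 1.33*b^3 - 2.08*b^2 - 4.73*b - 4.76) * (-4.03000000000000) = 1.9747*b^5 + 8.3421*b^4 - 5.3599*b^3 + 8.3824*b^2 + 19.0619*b + 19.1828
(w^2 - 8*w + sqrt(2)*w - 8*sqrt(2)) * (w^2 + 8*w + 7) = w^4 + sqrt(2)*w^3 - 57*w^2 - 57*sqrt(2)*w - 56*w - 56*sqrt(2)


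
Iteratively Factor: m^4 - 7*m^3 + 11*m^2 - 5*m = (m)*(m^3 - 7*m^2 + 11*m - 5) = m*(m - 1)*(m^2 - 6*m + 5) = m*(m - 5)*(m - 1)*(m - 1)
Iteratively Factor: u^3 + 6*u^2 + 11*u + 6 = (u + 3)*(u^2 + 3*u + 2) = (u + 2)*(u + 3)*(u + 1)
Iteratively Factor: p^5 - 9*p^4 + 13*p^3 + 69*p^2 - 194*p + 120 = (p - 5)*(p^4 - 4*p^3 - 7*p^2 + 34*p - 24) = (p - 5)*(p - 2)*(p^3 - 2*p^2 - 11*p + 12) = (p - 5)*(p - 4)*(p - 2)*(p^2 + 2*p - 3) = (p - 5)*(p - 4)*(p - 2)*(p - 1)*(p + 3)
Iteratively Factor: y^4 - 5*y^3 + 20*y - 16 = (y - 4)*(y^3 - y^2 - 4*y + 4) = (y - 4)*(y - 1)*(y^2 - 4) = (y - 4)*(y - 1)*(y + 2)*(y - 2)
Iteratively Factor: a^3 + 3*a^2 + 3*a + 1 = (a + 1)*(a^2 + 2*a + 1) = (a + 1)^2*(a + 1)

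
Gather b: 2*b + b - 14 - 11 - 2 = 3*b - 27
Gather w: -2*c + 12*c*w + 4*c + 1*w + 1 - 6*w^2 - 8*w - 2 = 2*c - 6*w^2 + w*(12*c - 7) - 1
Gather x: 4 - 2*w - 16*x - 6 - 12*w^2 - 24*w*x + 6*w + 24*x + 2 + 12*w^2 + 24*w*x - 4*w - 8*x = 0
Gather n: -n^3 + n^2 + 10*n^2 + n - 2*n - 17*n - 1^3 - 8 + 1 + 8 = -n^3 + 11*n^2 - 18*n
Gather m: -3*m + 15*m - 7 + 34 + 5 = 12*m + 32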